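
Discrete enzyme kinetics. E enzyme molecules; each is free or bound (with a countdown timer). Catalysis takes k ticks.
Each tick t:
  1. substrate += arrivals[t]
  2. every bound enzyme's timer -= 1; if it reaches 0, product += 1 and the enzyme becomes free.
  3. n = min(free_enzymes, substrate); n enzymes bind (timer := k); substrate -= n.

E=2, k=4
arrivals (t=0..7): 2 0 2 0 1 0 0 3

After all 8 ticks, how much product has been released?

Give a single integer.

t=0: arr=2 -> substrate=0 bound=2 product=0
t=1: arr=0 -> substrate=0 bound=2 product=0
t=2: arr=2 -> substrate=2 bound=2 product=0
t=3: arr=0 -> substrate=2 bound=2 product=0
t=4: arr=1 -> substrate=1 bound=2 product=2
t=5: arr=0 -> substrate=1 bound=2 product=2
t=6: arr=0 -> substrate=1 bound=2 product=2
t=7: arr=3 -> substrate=4 bound=2 product=2

Answer: 2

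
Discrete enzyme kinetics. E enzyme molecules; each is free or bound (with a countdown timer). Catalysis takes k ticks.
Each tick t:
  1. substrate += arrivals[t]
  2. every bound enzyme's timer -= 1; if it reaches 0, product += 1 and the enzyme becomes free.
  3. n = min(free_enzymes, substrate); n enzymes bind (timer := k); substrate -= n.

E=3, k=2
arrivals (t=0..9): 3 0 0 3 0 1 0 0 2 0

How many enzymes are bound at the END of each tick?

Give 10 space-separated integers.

t=0: arr=3 -> substrate=0 bound=3 product=0
t=1: arr=0 -> substrate=0 bound=3 product=0
t=2: arr=0 -> substrate=0 bound=0 product=3
t=3: arr=3 -> substrate=0 bound=3 product=3
t=4: arr=0 -> substrate=0 bound=3 product=3
t=5: arr=1 -> substrate=0 bound=1 product=6
t=6: arr=0 -> substrate=0 bound=1 product=6
t=7: arr=0 -> substrate=0 bound=0 product=7
t=8: arr=2 -> substrate=0 bound=2 product=7
t=9: arr=0 -> substrate=0 bound=2 product=7

Answer: 3 3 0 3 3 1 1 0 2 2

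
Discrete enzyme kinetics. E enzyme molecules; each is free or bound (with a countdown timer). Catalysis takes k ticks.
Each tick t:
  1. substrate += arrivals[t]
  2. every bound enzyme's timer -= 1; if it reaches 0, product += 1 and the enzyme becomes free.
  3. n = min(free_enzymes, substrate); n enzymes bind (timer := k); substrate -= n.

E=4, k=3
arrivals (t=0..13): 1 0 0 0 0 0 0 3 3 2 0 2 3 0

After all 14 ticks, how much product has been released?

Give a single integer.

Answer: 8

Derivation:
t=0: arr=1 -> substrate=0 bound=1 product=0
t=1: arr=0 -> substrate=0 bound=1 product=0
t=2: arr=0 -> substrate=0 bound=1 product=0
t=3: arr=0 -> substrate=0 bound=0 product=1
t=4: arr=0 -> substrate=0 bound=0 product=1
t=5: arr=0 -> substrate=0 bound=0 product=1
t=6: arr=0 -> substrate=0 bound=0 product=1
t=7: arr=3 -> substrate=0 bound=3 product=1
t=8: arr=3 -> substrate=2 bound=4 product=1
t=9: arr=2 -> substrate=4 bound=4 product=1
t=10: arr=0 -> substrate=1 bound=4 product=4
t=11: arr=2 -> substrate=2 bound=4 product=5
t=12: arr=3 -> substrate=5 bound=4 product=5
t=13: arr=0 -> substrate=2 bound=4 product=8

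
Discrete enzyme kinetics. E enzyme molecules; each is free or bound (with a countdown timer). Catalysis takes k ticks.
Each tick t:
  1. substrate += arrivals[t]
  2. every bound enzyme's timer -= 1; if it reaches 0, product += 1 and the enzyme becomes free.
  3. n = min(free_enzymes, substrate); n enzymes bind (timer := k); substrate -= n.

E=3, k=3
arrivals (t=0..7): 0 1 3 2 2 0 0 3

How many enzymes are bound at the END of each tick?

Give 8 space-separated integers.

t=0: arr=0 -> substrate=0 bound=0 product=0
t=1: arr=1 -> substrate=0 bound=1 product=0
t=2: arr=3 -> substrate=1 bound=3 product=0
t=3: arr=2 -> substrate=3 bound=3 product=0
t=4: arr=2 -> substrate=4 bound=3 product=1
t=5: arr=0 -> substrate=2 bound=3 product=3
t=6: arr=0 -> substrate=2 bound=3 product=3
t=7: arr=3 -> substrate=4 bound=3 product=4

Answer: 0 1 3 3 3 3 3 3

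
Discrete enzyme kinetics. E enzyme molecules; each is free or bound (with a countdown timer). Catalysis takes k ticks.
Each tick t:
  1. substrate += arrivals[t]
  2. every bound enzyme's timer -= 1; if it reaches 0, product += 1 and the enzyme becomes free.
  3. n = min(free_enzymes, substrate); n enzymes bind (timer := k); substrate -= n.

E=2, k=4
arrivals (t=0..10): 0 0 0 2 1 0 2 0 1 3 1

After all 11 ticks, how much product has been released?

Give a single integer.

t=0: arr=0 -> substrate=0 bound=0 product=0
t=1: arr=0 -> substrate=0 bound=0 product=0
t=2: arr=0 -> substrate=0 bound=0 product=0
t=3: arr=2 -> substrate=0 bound=2 product=0
t=4: arr=1 -> substrate=1 bound=2 product=0
t=5: arr=0 -> substrate=1 bound=2 product=0
t=6: arr=2 -> substrate=3 bound=2 product=0
t=7: arr=0 -> substrate=1 bound=2 product=2
t=8: arr=1 -> substrate=2 bound=2 product=2
t=9: arr=3 -> substrate=5 bound=2 product=2
t=10: arr=1 -> substrate=6 bound=2 product=2

Answer: 2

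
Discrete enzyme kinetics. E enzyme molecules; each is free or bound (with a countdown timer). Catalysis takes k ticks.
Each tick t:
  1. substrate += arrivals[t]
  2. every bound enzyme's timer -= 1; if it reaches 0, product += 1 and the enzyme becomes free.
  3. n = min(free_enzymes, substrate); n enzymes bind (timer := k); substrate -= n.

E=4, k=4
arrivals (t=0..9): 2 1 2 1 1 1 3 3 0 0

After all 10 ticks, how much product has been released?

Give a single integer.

t=0: arr=2 -> substrate=0 bound=2 product=0
t=1: arr=1 -> substrate=0 bound=3 product=0
t=2: arr=2 -> substrate=1 bound=4 product=0
t=3: arr=1 -> substrate=2 bound=4 product=0
t=4: arr=1 -> substrate=1 bound=4 product=2
t=5: arr=1 -> substrate=1 bound=4 product=3
t=6: arr=3 -> substrate=3 bound=4 product=4
t=7: arr=3 -> substrate=6 bound=4 product=4
t=8: arr=0 -> substrate=4 bound=4 product=6
t=9: arr=0 -> substrate=3 bound=4 product=7

Answer: 7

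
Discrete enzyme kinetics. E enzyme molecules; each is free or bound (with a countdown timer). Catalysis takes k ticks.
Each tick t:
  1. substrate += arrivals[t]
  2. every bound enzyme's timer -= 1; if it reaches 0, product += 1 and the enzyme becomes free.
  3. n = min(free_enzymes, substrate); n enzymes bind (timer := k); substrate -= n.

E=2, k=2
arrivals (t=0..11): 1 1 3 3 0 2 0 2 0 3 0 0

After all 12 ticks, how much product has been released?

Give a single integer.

t=0: arr=1 -> substrate=0 bound=1 product=0
t=1: arr=1 -> substrate=0 bound=2 product=0
t=2: arr=3 -> substrate=2 bound=2 product=1
t=3: arr=3 -> substrate=4 bound=2 product=2
t=4: arr=0 -> substrate=3 bound=2 product=3
t=5: arr=2 -> substrate=4 bound=2 product=4
t=6: arr=0 -> substrate=3 bound=2 product=5
t=7: arr=2 -> substrate=4 bound=2 product=6
t=8: arr=0 -> substrate=3 bound=2 product=7
t=9: arr=3 -> substrate=5 bound=2 product=8
t=10: arr=0 -> substrate=4 bound=2 product=9
t=11: arr=0 -> substrate=3 bound=2 product=10

Answer: 10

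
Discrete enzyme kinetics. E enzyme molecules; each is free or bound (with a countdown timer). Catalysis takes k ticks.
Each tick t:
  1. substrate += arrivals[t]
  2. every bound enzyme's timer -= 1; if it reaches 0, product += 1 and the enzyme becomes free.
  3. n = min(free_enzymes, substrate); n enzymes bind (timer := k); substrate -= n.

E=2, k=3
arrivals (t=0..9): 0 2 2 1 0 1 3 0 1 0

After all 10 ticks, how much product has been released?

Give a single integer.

Answer: 4

Derivation:
t=0: arr=0 -> substrate=0 bound=0 product=0
t=1: arr=2 -> substrate=0 bound=2 product=0
t=2: arr=2 -> substrate=2 bound=2 product=0
t=3: arr=1 -> substrate=3 bound=2 product=0
t=4: arr=0 -> substrate=1 bound=2 product=2
t=5: arr=1 -> substrate=2 bound=2 product=2
t=6: arr=3 -> substrate=5 bound=2 product=2
t=7: arr=0 -> substrate=3 bound=2 product=4
t=8: arr=1 -> substrate=4 bound=2 product=4
t=9: arr=0 -> substrate=4 bound=2 product=4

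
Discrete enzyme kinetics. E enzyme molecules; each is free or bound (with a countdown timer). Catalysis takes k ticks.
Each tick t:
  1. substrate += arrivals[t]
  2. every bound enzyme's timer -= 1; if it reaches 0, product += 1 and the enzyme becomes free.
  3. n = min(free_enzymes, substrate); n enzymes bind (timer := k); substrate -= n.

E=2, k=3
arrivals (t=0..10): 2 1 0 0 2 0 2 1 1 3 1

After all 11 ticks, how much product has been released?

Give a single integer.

Answer: 6

Derivation:
t=0: arr=2 -> substrate=0 bound=2 product=0
t=1: arr=1 -> substrate=1 bound=2 product=0
t=2: arr=0 -> substrate=1 bound=2 product=0
t=3: arr=0 -> substrate=0 bound=1 product=2
t=4: arr=2 -> substrate=1 bound=2 product=2
t=5: arr=0 -> substrate=1 bound=2 product=2
t=6: arr=2 -> substrate=2 bound=2 product=3
t=7: arr=1 -> substrate=2 bound=2 product=4
t=8: arr=1 -> substrate=3 bound=2 product=4
t=9: arr=3 -> substrate=5 bound=2 product=5
t=10: arr=1 -> substrate=5 bound=2 product=6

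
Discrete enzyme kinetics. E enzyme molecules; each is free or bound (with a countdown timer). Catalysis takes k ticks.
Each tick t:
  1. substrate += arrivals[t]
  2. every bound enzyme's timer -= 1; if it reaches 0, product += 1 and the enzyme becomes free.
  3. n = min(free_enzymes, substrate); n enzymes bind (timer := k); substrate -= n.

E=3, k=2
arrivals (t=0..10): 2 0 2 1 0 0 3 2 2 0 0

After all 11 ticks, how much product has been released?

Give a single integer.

Answer: 11

Derivation:
t=0: arr=2 -> substrate=0 bound=2 product=0
t=1: arr=0 -> substrate=0 bound=2 product=0
t=2: arr=2 -> substrate=0 bound=2 product=2
t=3: arr=1 -> substrate=0 bound=3 product=2
t=4: arr=0 -> substrate=0 bound=1 product=4
t=5: arr=0 -> substrate=0 bound=0 product=5
t=6: arr=3 -> substrate=0 bound=3 product=5
t=7: arr=2 -> substrate=2 bound=3 product=5
t=8: arr=2 -> substrate=1 bound=3 product=8
t=9: arr=0 -> substrate=1 bound=3 product=8
t=10: arr=0 -> substrate=0 bound=1 product=11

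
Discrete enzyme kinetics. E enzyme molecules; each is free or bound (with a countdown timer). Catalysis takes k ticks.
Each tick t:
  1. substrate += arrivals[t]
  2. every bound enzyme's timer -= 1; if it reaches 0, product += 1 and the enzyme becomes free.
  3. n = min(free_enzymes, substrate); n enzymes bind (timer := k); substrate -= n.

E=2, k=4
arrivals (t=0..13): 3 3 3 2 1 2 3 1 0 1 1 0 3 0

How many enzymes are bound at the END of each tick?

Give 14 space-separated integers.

t=0: arr=3 -> substrate=1 bound=2 product=0
t=1: arr=3 -> substrate=4 bound=2 product=0
t=2: arr=3 -> substrate=7 bound=2 product=0
t=3: arr=2 -> substrate=9 bound=2 product=0
t=4: arr=1 -> substrate=8 bound=2 product=2
t=5: arr=2 -> substrate=10 bound=2 product=2
t=6: arr=3 -> substrate=13 bound=2 product=2
t=7: arr=1 -> substrate=14 bound=2 product=2
t=8: arr=0 -> substrate=12 bound=2 product=4
t=9: arr=1 -> substrate=13 bound=2 product=4
t=10: arr=1 -> substrate=14 bound=2 product=4
t=11: arr=0 -> substrate=14 bound=2 product=4
t=12: arr=3 -> substrate=15 bound=2 product=6
t=13: arr=0 -> substrate=15 bound=2 product=6

Answer: 2 2 2 2 2 2 2 2 2 2 2 2 2 2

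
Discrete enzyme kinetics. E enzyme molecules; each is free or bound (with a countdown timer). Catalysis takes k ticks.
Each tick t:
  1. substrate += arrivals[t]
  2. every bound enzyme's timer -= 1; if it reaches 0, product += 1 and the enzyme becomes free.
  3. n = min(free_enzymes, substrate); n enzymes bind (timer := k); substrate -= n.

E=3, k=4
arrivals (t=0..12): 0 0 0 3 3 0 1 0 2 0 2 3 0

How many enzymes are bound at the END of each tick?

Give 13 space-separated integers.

Answer: 0 0 0 3 3 3 3 3 3 3 3 3 3

Derivation:
t=0: arr=0 -> substrate=0 bound=0 product=0
t=1: arr=0 -> substrate=0 bound=0 product=0
t=2: arr=0 -> substrate=0 bound=0 product=0
t=3: arr=3 -> substrate=0 bound=3 product=0
t=4: arr=3 -> substrate=3 bound=3 product=0
t=5: arr=0 -> substrate=3 bound=3 product=0
t=6: arr=1 -> substrate=4 bound=3 product=0
t=7: arr=0 -> substrate=1 bound=3 product=3
t=8: arr=2 -> substrate=3 bound=3 product=3
t=9: arr=0 -> substrate=3 bound=3 product=3
t=10: arr=2 -> substrate=5 bound=3 product=3
t=11: arr=3 -> substrate=5 bound=3 product=6
t=12: arr=0 -> substrate=5 bound=3 product=6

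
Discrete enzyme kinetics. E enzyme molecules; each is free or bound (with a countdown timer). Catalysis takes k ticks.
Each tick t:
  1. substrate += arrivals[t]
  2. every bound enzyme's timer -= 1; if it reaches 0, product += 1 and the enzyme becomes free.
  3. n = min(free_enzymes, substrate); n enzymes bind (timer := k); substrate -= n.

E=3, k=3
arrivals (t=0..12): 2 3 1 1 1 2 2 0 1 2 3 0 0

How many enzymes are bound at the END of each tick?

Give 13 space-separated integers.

t=0: arr=2 -> substrate=0 bound=2 product=0
t=1: arr=3 -> substrate=2 bound=3 product=0
t=2: arr=1 -> substrate=3 bound=3 product=0
t=3: arr=1 -> substrate=2 bound=3 product=2
t=4: arr=1 -> substrate=2 bound=3 product=3
t=5: arr=2 -> substrate=4 bound=3 product=3
t=6: arr=2 -> substrate=4 bound=3 product=5
t=7: arr=0 -> substrate=3 bound=3 product=6
t=8: arr=1 -> substrate=4 bound=3 product=6
t=9: arr=2 -> substrate=4 bound=3 product=8
t=10: arr=3 -> substrate=6 bound=3 product=9
t=11: arr=0 -> substrate=6 bound=3 product=9
t=12: arr=0 -> substrate=4 bound=3 product=11

Answer: 2 3 3 3 3 3 3 3 3 3 3 3 3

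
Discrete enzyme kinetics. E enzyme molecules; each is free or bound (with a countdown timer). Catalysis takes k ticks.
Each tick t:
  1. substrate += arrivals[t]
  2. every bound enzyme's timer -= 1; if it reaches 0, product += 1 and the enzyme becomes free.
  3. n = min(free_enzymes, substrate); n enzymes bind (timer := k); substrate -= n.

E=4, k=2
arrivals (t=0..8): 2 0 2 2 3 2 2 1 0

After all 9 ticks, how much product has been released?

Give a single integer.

t=0: arr=2 -> substrate=0 bound=2 product=0
t=1: arr=0 -> substrate=0 bound=2 product=0
t=2: arr=2 -> substrate=0 bound=2 product=2
t=3: arr=2 -> substrate=0 bound=4 product=2
t=4: arr=3 -> substrate=1 bound=4 product=4
t=5: arr=2 -> substrate=1 bound=4 product=6
t=6: arr=2 -> substrate=1 bound=4 product=8
t=7: arr=1 -> substrate=0 bound=4 product=10
t=8: arr=0 -> substrate=0 bound=2 product=12

Answer: 12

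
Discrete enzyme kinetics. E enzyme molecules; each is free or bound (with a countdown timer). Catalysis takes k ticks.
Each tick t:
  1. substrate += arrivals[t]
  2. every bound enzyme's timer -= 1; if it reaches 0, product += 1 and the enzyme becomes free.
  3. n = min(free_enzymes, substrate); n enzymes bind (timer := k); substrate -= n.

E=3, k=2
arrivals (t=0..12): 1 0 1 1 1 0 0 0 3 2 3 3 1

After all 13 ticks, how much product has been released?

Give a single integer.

Answer: 10

Derivation:
t=0: arr=1 -> substrate=0 bound=1 product=0
t=1: arr=0 -> substrate=0 bound=1 product=0
t=2: arr=1 -> substrate=0 bound=1 product=1
t=3: arr=1 -> substrate=0 bound=2 product=1
t=4: arr=1 -> substrate=0 bound=2 product=2
t=5: arr=0 -> substrate=0 bound=1 product=3
t=6: arr=0 -> substrate=0 bound=0 product=4
t=7: arr=0 -> substrate=0 bound=0 product=4
t=8: arr=3 -> substrate=0 bound=3 product=4
t=9: arr=2 -> substrate=2 bound=3 product=4
t=10: arr=3 -> substrate=2 bound=3 product=7
t=11: arr=3 -> substrate=5 bound=3 product=7
t=12: arr=1 -> substrate=3 bound=3 product=10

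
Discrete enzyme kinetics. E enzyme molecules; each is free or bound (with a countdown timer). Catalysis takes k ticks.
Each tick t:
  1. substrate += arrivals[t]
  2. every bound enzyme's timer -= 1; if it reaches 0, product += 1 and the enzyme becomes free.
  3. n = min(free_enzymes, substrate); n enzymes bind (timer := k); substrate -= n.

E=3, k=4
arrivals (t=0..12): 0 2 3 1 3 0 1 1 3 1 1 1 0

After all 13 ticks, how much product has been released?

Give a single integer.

t=0: arr=0 -> substrate=0 bound=0 product=0
t=1: arr=2 -> substrate=0 bound=2 product=0
t=2: arr=3 -> substrate=2 bound=3 product=0
t=3: arr=1 -> substrate=3 bound=3 product=0
t=4: arr=3 -> substrate=6 bound=3 product=0
t=5: arr=0 -> substrate=4 bound=3 product=2
t=6: arr=1 -> substrate=4 bound=3 product=3
t=7: arr=1 -> substrate=5 bound=3 product=3
t=8: arr=3 -> substrate=8 bound=3 product=3
t=9: arr=1 -> substrate=7 bound=3 product=5
t=10: arr=1 -> substrate=7 bound=3 product=6
t=11: arr=1 -> substrate=8 bound=3 product=6
t=12: arr=0 -> substrate=8 bound=3 product=6

Answer: 6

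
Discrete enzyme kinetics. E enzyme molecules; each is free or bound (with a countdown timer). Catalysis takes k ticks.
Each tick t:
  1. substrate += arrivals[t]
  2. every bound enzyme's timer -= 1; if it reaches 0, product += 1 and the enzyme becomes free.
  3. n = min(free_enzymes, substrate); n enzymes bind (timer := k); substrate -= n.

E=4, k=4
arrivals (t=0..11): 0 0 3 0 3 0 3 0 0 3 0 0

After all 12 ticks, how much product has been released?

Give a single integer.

t=0: arr=0 -> substrate=0 bound=0 product=0
t=1: arr=0 -> substrate=0 bound=0 product=0
t=2: arr=3 -> substrate=0 bound=3 product=0
t=3: arr=0 -> substrate=0 bound=3 product=0
t=4: arr=3 -> substrate=2 bound=4 product=0
t=5: arr=0 -> substrate=2 bound=4 product=0
t=6: arr=3 -> substrate=2 bound=4 product=3
t=7: arr=0 -> substrate=2 bound=4 product=3
t=8: arr=0 -> substrate=1 bound=4 product=4
t=9: arr=3 -> substrate=4 bound=4 product=4
t=10: arr=0 -> substrate=1 bound=4 product=7
t=11: arr=0 -> substrate=1 bound=4 product=7

Answer: 7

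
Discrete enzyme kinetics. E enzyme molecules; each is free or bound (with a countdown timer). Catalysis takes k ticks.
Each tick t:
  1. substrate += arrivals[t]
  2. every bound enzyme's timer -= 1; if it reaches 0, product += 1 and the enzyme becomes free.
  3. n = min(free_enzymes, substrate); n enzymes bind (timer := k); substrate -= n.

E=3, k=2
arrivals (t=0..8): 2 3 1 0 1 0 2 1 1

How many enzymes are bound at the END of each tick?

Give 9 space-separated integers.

t=0: arr=2 -> substrate=0 bound=2 product=0
t=1: arr=3 -> substrate=2 bound=3 product=0
t=2: arr=1 -> substrate=1 bound=3 product=2
t=3: arr=0 -> substrate=0 bound=3 product=3
t=4: arr=1 -> substrate=0 bound=2 product=5
t=5: arr=0 -> substrate=0 bound=1 product=6
t=6: arr=2 -> substrate=0 bound=2 product=7
t=7: arr=1 -> substrate=0 bound=3 product=7
t=8: arr=1 -> substrate=0 bound=2 product=9

Answer: 2 3 3 3 2 1 2 3 2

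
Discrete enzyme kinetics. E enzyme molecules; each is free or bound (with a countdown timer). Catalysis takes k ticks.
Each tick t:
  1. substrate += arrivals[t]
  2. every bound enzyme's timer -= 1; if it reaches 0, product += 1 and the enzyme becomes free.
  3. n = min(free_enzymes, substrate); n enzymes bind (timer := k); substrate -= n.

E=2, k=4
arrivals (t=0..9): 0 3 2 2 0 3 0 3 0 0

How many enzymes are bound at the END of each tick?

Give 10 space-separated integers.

t=0: arr=0 -> substrate=0 bound=0 product=0
t=1: arr=3 -> substrate=1 bound=2 product=0
t=2: arr=2 -> substrate=3 bound=2 product=0
t=3: arr=2 -> substrate=5 bound=2 product=0
t=4: arr=0 -> substrate=5 bound=2 product=0
t=5: arr=3 -> substrate=6 bound=2 product=2
t=6: arr=0 -> substrate=6 bound=2 product=2
t=7: arr=3 -> substrate=9 bound=2 product=2
t=8: arr=0 -> substrate=9 bound=2 product=2
t=9: arr=0 -> substrate=7 bound=2 product=4

Answer: 0 2 2 2 2 2 2 2 2 2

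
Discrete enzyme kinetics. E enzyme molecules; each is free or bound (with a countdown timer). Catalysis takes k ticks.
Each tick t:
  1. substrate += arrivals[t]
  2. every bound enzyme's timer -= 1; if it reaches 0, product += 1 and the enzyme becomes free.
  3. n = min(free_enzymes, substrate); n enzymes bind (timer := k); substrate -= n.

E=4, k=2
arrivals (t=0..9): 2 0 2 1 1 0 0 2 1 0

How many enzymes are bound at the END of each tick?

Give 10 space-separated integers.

Answer: 2 2 2 3 2 1 0 2 3 1

Derivation:
t=0: arr=2 -> substrate=0 bound=2 product=0
t=1: arr=0 -> substrate=0 bound=2 product=0
t=2: arr=2 -> substrate=0 bound=2 product=2
t=3: arr=1 -> substrate=0 bound=3 product=2
t=4: arr=1 -> substrate=0 bound=2 product=4
t=5: arr=0 -> substrate=0 bound=1 product=5
t=6: arr=0 -> substrate=0 bound=0 product=6
t=7: arr=2 -> substrate=0 bound=2 product=6
t=8: arr=1 -> substrate=0 bound=3 product=6
t=9: arr=0 -> substrate=0 bound=1 product=8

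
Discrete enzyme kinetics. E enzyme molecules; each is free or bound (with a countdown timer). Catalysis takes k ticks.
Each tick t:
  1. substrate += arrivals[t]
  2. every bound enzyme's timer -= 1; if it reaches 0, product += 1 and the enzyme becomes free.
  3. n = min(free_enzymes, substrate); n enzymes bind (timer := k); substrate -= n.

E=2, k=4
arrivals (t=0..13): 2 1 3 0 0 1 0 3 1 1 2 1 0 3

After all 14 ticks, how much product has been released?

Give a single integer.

t=0: arr=2 -> substrate=0 bound=2 product=0
t=1: arr=1 -> substrate=1 bound=2 product=0
t=2: arr=3 -> substrate=4 bound=2 product=0
t=3: arr=0 -> substrate=4 bound=2 product=0
t=4: arr=0 -> substrate=2 bound=2 product=2
t=5: arr=1 -> substrate=3 bound=2 product=2
t=6: arr=0 -> substrate=3 bound=2 product=2
t=7: arr=3 -> substrate=6 bound=2 product=2
t=8: arr=1 -> substrate=5 bound=2 product=4
t=9: arr=1 -> substrate=6 bound=2 product=4
t=10: arr=2 -> substrate=8 bound=2 product=4
t=11: arr=1 -> substrate=9 bound=2 product=4
t=12: arr=0 -> substrate=7 bound=2 product=6
t=13: arr=3 -> substrate=10 bound=2 product=6

Answer: 6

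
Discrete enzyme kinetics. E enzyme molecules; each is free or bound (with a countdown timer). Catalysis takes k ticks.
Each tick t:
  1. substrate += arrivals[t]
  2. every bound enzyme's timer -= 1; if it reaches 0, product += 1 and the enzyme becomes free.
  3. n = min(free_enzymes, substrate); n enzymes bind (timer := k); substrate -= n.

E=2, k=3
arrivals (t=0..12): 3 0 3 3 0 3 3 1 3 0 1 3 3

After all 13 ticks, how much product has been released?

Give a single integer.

t=0: arr=3 -> substrate=1 bound=2 product=0
t=1: arr=0 -> substrate=1 bound=2 product=0
t=2: arr=3 -> substrate=4 bound=2 product=0
t=3: arr=3 -> substrate=5 bound=2 product=2
t=4: arr=0 -> substrate=5 bound=2 product=2
t=5: arr=3 -> substrate=8 bound=2 product=2
t=6: arr=3 -> substrate=9 bound=2 product=4
t=7: arr=1 -> substrate=10 bound=2 product=4
t=8: arr=3 -> substrate=13 bound=2 product=4
t=9: arr=0 -> substrate=11 bound=2 product=6
t=10: arr=1 -> substrate=12 bound=2 product=6
t=11: arr=3 -> substrate=15 bound=2 product=6
t=12: arr=3 -> substrate=16 bound=2 product=8

Answer: 8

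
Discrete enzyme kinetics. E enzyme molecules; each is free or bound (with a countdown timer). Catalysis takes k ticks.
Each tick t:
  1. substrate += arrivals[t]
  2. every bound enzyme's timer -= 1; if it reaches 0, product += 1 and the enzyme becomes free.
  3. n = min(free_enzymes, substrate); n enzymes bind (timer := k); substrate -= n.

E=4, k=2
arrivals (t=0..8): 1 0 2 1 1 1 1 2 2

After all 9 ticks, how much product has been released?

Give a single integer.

t=0: arr=1 -> substrate=0 bound=1 product=0
t=1: arr=0 -> substrate=0 bound=1 product=0
t=2: arr=2 -> substrate=0 bound=2 product=1
t=3: arr=1 -> substrate=0 bound=3 product=1
t=4: arr=1 -> substrate=0 bound=2 product=3
t=5: arr=1 -> substrate=0 bound=2 product=4
t=6: arr=1 -> substrate=0 bound=2 product=5
t=7: arr=2 -> substrate=0 bound=3 product=6
t=8: arr=2 -> substrate=0 bound=4 product=7

Answer: 7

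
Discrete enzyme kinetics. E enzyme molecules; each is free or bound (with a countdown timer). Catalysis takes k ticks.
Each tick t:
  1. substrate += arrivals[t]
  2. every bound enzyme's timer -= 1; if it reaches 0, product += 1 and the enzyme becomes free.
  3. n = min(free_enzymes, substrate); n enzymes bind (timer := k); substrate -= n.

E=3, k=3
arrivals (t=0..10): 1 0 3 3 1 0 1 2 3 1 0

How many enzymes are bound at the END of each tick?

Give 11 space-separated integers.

Answer: 1 1 3 3 3 3 3 3 3 3 3

Derivation:
t=0: arr=1 -> substrate=0 bound=1 product=0
t=1: arr=0 -> substrate=0 bound=1 product=0
t=2: arr=3 -> substrate=1 bound=3 product=0
t=3: arr=3 -> substrate=3 bound=3 product=1
t=4: arr=1 -> substrate=4 bound=3 product=1
t=5: arr=0 -> substrate=2 bound=3 product=3
t=6: arr=1 -> substrate=2 bound=3 product=4
t=7: arr=2 -> substrate=4 bound=3 product=4
t=8: arr=3 -> substrate=5 bound=3 product=6
t=9: arr=1 -> substrate=5 bound=3 product=7
t=10: arr=0 -> substrate=5 bound=3 product=7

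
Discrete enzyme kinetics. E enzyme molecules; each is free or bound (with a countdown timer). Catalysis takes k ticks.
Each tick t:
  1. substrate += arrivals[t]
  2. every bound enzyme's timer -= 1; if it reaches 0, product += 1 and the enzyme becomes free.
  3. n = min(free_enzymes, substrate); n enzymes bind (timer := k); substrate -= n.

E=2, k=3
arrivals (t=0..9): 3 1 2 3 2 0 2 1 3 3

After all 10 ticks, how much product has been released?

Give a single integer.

t=0: arr=3 -> substrate=1 bound=2 product=0
t=1: arr=1 -> substrate=2 bound=2 product=0
t=2: arr=2 -> substrate=4 bound=2 product=0
t=3: arr=3 -> substrate=5 bound=2 product=2
t=4: arr=2 -> substrate=7 bound=2 product=2
t=5: arr=0 -> substrate=7 bound=2 product=2
t=6: arr=2 -> substrate=7 bound=2 product=4
t=7: arr=1 -> substrate=8 bound=2 product=4
t=8: arr=3 -> substrate=11 bound=2 product=4
t=9: arr=3 -> substrate=12 bound=2 product=6

Answer: 6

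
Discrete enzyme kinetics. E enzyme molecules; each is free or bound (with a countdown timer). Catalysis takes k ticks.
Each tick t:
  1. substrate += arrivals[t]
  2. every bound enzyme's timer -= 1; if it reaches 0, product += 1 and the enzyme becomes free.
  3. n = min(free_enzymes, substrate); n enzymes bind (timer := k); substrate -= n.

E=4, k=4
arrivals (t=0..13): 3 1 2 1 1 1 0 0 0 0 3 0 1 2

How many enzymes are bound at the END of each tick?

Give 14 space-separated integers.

Answer: 3 4 4 4 4 4 4 4 2 1 4 4 4 4

Derivation:
t=0: arr=3 -> substrate=0 bound=3 product=0
t=1: arr=1 -> substrate=0 bound=4 product=0
t=2: arr=2 -> substrate=2 bound=4 product=0
t=3: arr=1 -> substrate=3 bound=4 product=0
t=4: arr=1 -> substrate=1 bound=4 product=3
t=5: arr=1 -> substrate=1 bound=4 product=4
t=6: arr=0 -> substrate=1 bound=4 product=4
t=7: arr=0 -> substrate=1 bound=4 product=4
t=8: arr=0 -> substrate=0 bound=2 product=7
t=9: arr=0 -> substrate=0 bound=1 product=8
t=10: arr=3 -> substrate=0 bound=4 product=8
t=11: arr=0 -> substrate=0 bound=4 product=8
t=12: arr=1 -> substrate=0 bound=4 product=9
t=13: arr=2 -> substrate=2 bound=4 product=9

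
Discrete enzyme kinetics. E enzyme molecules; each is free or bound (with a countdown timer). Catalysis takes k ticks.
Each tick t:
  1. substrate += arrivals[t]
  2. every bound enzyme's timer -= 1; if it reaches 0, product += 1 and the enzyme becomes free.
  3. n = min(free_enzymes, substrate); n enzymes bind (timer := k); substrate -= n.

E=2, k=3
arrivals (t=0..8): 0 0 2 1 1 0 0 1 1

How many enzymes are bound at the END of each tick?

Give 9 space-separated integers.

Answer: 0 0 2 2 2 2 2 2 2

Derivation:
t=0: arr=0 -> substrate=0 bound=0 product=0
t=1: arr=0 -> substrate=0 bound=0 product=0
t=2: arr=2 -> substrate=0 bound=2 product=0
t=3: arr=1 -> substrate=1 bound=2 product=0
t=4: arr=1 -> substrate=2 bound=2 product=0
t=5: arr=0 -> substrate=0 bound=2 product=2
t=6: arr=0 -> substrate=0 bound=2 product=2
t=7: arr=1 -> substrate=1 bound=2 product=2
t=8: arr=1 -> substrate=0 bound=2 product=4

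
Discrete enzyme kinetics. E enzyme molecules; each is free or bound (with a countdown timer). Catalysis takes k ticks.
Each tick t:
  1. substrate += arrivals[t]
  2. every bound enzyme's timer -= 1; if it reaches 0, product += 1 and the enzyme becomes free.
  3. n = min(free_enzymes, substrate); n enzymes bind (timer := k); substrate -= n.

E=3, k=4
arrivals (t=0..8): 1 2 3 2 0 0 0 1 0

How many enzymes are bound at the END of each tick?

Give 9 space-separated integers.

t=0: arr=1 -> substrate=0 bound=1 product=0
t=1: arr=2 -> substrate=0 bound=3 product=0
t=2: arr=3 -> substrate=3 bound=3 product=0
t=3: arr=2 -> substrate=5 bound=3 product=0
t=4: arr=0 -> substrate=4 bound=3 product=1
t=5: arr=0 -> substrate=2 bound=3 product=3
t=6: arr=0 -> substrate=2 bound=3 product=3
t=7: arr=1 -> substrate=3 bound=3 product=3
t=8: arr=0 -> substrate=2 bound=3 product=4

Answer: 1 3 3 3 3 3 3 3 3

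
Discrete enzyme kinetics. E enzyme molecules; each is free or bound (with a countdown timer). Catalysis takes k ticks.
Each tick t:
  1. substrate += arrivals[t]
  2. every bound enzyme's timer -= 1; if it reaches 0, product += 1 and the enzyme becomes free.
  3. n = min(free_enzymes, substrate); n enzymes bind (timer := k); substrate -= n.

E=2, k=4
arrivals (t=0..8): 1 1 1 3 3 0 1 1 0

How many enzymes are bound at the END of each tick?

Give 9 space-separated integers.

t=0: arr=1 -> substrate=0 bound=1 product=0
t=1: arr=1 -> substrate=0 bound=2 product=0
t=2: arr=1 -> substrate=1 bound=2 product=0
t=3: arr=3 -> substrate=4 bound=2 product=0
t=4: arr=3 -> substrate=6 bound=2 product=1
t=5: arr=0 -> substrate=5 bound=2 product=2
t=6: arr=1 -> substrate=6 bound=2 product=2
t=7: arr=1 -> substrate=7 bound=2 product=2
t=8: arr=0 -> substrate=6 bound=2 product=3

Answer: 1 2 2 2 2 2 2 2 2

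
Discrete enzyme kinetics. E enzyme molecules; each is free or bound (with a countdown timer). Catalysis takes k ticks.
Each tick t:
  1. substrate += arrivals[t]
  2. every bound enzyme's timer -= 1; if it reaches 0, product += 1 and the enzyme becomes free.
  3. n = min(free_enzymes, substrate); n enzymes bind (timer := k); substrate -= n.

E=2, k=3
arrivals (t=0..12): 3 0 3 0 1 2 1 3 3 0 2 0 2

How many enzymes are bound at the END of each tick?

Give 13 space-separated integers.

Answer: 2 2 2 2 2 2 2 2 2 2 2 2 2

Derivation:
t=0: arr=3 -> substrate=1 bound=2 product=0
t=1: arr=0 -> substrate=1 bound=2 product=0
t=2: arr=3 -> substrate=4 bound=2 product=0
t=3: arr=0 -> substrate=2 bound=2 product=2
t=4: arr=1 -> substrate=3 bound=2 product=2
t=5: arr=2 -> substrate=5 bound=2 product=2
t=6: arr=1 -> substrate=4 bound=2 product=4
t=7: arr=3 -> substrate=7 bound=2 product=4
t=8: arr=3 -> substrate=10 bound=2 product=4
t=9: arr=0 -> substrate=8 bound=2 product=6
t=10: arr=2 -> substrate=10 bound=2 product=6
t=11: arr=0 -> substrate=10 bound=2 product=6
t=12: arr=2 -> substrate=10 bound=2 product=8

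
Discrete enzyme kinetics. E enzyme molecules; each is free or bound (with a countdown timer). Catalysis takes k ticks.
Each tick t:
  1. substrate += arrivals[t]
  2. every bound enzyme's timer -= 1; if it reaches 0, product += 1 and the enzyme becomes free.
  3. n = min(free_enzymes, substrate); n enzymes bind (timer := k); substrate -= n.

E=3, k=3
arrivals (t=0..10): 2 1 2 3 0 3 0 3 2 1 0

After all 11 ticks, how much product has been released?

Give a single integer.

Answer: 9

Derivation:
t=0: arr=2 -> substrate=0 bound=2 product=0
t=1: arr=1 -> substrate=0 bound=3 product=0
t=2: arr=2 -> substrate=2 bound=3 product=0
t=3: arr=3 -> substrate=3 bound=3 product=2
t=4: arr=0 -> substrate=2 bound=3 product=3
t=5: arr=3 -> substrate=5 bound=3 product=3
t=6: arr=0 -> substrate=3 bound=3 product=5
t=7: arr=3 -> substrate=5 bound=3 product=6
t=8: arr=2 -> substrate=7 bound=3 product=6
t=9: arr=1 -> substrate=6 bound=3 product=8
t=10: arr=0 -> substrate=5 bound=3 product=9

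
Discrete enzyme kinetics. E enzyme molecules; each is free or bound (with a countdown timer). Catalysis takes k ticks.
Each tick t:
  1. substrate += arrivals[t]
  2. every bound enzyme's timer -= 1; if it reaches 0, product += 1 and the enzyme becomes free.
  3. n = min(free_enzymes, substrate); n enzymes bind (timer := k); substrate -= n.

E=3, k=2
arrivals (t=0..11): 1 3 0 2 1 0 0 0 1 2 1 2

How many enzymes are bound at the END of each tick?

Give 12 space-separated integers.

t=0: arr=1 -> substrate=0 bound=1 product=0
t=1: arr=3 -> substrate=1 bound=3 product=0
t=2: arr=0 -> substrate=0 bound=3 product=1
t=3: arr=2 -> substrate=0 bound=3 product=3
t=4: arr=1 -> substrate=0 bound=3 product=4
t=5: arr=0 -> substrate=0 bound=1 product=6
t=6: arr=0 -> substrate=0 bound=0 product=7
t=7: arr=0 -> substrate=0 bound=0 product=7
t=8: arr=1 -> substrate=0 bound=1 product=7
t=9: arr=2 -> substrate=0 bound=3 product=7
t=10: arr=1 -> substrate=0 bound=3 product=8
t=11: arr=2 -> substrate=0 bound=3 product=10

Answer: 1 3 3 3 3 1 0 0 1 3 3 3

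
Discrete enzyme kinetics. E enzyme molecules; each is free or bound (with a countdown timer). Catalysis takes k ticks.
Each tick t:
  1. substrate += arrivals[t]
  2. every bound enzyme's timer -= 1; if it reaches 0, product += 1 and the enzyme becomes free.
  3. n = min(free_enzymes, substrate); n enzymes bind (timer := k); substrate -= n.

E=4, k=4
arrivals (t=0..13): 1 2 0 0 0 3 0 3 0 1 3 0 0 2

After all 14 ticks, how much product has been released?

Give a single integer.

Answer: 10

Derivation:
t=0: arr=1 -> substrate=0 bound=1 product=0
t=1: arr=2 -> substrate=0 bound=3 product=0
t=2: arr=0 -> substrate=0 bound=3 product=0
t=3: arr=0 -> substrate=0 bound=3 product=0
t=4: arr=0 -> substrate=0 bound=2 product=1
t=5: arr=3 -> substrate=0 bound=3 product=3
t=6: arr=0 -> substrate=0 bound=3 product=3
t=7: arr=3 -> substrate=2 bound=4 product=3
t=8: arr=0 -> substrate=2 bound=4 product=3
t=9: arr=1 -> substrate=0 bound=4 product=6
t=10: arr=3 -> substrate=3 bound=4 product=6
t=11: arr=0 -> substrate=2 bound=4 product=7
t=12: arr=0 -> substrate=2 bound=4 product=7
t=13: arr=2 -> substrate=1 bound=4 product=10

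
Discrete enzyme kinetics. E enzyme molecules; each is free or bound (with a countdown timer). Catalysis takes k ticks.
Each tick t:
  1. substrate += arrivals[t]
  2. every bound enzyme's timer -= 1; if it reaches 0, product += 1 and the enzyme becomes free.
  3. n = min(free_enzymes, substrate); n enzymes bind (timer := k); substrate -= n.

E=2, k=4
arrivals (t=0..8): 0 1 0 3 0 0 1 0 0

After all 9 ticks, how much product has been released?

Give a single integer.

t=0: arr=0 -> substrate=0 bound=0 product=0
t=1: arr=1 -> substrate=0 bound=1 product=0
t=2: arr=0 -> substrate=0 bound=1 product=0
t=3: arr=3 -> substrate=2 bound=2 product=0
t=4: arr=0 -> substrate=2 bound=2 product=0
t=5: arr=0 -> substrate=1 bound=2 product=1
t=6: arr=1 -> substrate=2 bound=2 product=1
t=7: arr=0 -> substrate=1 bound=2 product=2
t=8: arr=0 -> substrate=1 bound=2 product=2

Answer: 2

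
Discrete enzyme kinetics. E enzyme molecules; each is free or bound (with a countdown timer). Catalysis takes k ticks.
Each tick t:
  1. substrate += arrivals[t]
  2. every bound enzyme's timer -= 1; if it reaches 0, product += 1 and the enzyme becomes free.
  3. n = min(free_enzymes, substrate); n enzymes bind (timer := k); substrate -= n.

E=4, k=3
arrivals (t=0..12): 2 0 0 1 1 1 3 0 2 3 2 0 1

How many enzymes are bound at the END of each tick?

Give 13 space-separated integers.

t=0: arr=2 -> substrate=0 bound=2 product=0
t=1: arr=0 -> substrate=0 bound=2 product=0
t=2: arr=0 -> substrate=0 bound=2 product=0
t=3: arr=1 -> substrate=0 bound=1 product=2
t=4: arr=1 -> substrate=0 bound=2 product=2
t=5: arr=1 -> substrate=0 bound=3 product=2
t=6: arr=3 -> substrate=1 bound=4 product=3
t=7: arr=0 -> substrate=0 bound=4 product=4
t=8: arr=2 -> substrate=1 bound=4 product=5
t=9: arr=3 -> substrate=2 bound=4 product=7
t=10: arr=2 -> substrate=3 bound=4 product=8
t=11: arr=0 -> substrate=2 bound=4 product=9
t=12: arr=1 -> substrate=1 bound=4 product=11

Answer: 2 2 2 1 2 3 4 4 4 4 4 4 4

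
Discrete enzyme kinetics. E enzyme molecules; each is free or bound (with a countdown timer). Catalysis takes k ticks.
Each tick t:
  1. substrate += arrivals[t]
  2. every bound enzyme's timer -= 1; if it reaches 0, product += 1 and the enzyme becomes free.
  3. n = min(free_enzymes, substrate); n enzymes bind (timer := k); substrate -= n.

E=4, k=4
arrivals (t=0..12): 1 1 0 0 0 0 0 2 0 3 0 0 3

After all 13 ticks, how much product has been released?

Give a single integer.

Answer: 4

Derivation:
t=0: arr=1 -> substrate=0 bound=1 product=0
t=1: arr=1 -> substrate=0 bound=2 product=0
t=2: arr=0 -> substrate=0 bound=2 product=0
t=3: arr=0 -> substrate=0 bound=2 product=0
t=4: arr=0 -> substrate=0 bound=1 product=1
t=5: arr=0 -> substrate=0 bound=0 product=2
t=6: arr=0 -> substrate=0 bound=0 product=2
t=7: arr=2 -> substrate=0 bound=2 product=2
t=8: arr=0 -> substrate=0 bound=2 product=2
t=9: arr=3 -> substrate=1 bound=4 product=2
t=10: arr=0 -> substrate=1 bound=4 product=2
t=11: arr=0 -> substrate=0 bound=3 product=4
t=12: arr=3 -> substrate=2 bound=4 product=4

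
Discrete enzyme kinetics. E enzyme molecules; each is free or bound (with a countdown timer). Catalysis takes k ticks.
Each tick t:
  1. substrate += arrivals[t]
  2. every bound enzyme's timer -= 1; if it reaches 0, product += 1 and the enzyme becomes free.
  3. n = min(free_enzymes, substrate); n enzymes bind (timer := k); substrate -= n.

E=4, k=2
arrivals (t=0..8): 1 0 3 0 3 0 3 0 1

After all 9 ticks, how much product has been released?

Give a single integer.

t=0: arr=1 -> substrate=0 bound=1 product=0
t=1: arr=0 -> substrate=0 bound=1 product=0
t=2: arr=3 -> substrate=0 bound=3 product=1
t=3: arr=0 -> substrate=0 bound=3 product=1
t=4: arr=3 -> substrate=0 bound=3 product=4
t=5: arr=0 -> substrate=0 bound=3 product=4
t=6: arr=3 -> substrate=0 bound=3 product=7
t=7: arr=0 -> substrate=0 bound=3 product=7
t=8: arr=1 -> substrate=0 bound=1 product=10

Answer: 10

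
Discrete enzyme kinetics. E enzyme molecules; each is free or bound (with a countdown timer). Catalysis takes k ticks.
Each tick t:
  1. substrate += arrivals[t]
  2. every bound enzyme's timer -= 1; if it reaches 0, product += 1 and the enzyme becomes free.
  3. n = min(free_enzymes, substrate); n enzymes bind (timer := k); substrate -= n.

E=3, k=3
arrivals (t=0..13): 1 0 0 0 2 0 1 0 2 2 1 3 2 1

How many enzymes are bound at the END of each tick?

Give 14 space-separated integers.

t=0: arr=1 -> substrate=0 bound=1 product=0
t=1: arr=0 -> substrate=0 bound=1 product=0
t=2: arr=0 -> substrate=0 bound=1 product=0
t=3: arr=0 -> substrate=0 bound=0 product=1
t=4: arr=2 -> substrate=0 bound=2 product=1
t=5: arr=0 -> substrate=0 bound=2 product=1
t=6: arr=1 -> substrate=0 bound=3 product=1
t=7: arr=0 -> substrate=0 bound=1 product=3
t=8: arr=2 -> substrate=0 bound=3 product=3
t=9: arr=2 -> substrate=1 bound=3 product=4
t=10: arr=1 -> substrate=2 bound=3 product=4
t=11: arr=3 -> substrate=3 bound=3 product=6
t=12: arr=2 -> substrate=4 bound=3 product=7
t=13: arr=1 -> substrate=5 bound=3 product=7

Answer: 1 1 1 0 2 2 3 1 3 3 3 3 3 3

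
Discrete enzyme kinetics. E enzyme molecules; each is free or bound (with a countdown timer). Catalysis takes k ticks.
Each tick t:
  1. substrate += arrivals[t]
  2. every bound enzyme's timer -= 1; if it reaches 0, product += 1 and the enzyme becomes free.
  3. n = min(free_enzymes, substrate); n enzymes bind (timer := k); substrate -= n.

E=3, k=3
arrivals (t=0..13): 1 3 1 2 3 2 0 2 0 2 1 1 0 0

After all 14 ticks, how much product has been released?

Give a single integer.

Answer: 12

Derivation:
t=0: arr=1 -> substrate=0 bound=1 product=0
t=1: arr=3 -> substrate=1 bound=3 product=0
t=2: arr=1 -> substrate=2 bound=3 product=0
t=3: arr=2 -> substrate=3 bound=3 product=1
t=4: arr=3 -> substrate=4 bound=3 product=3
t=5: arr=2 -> substrate=6 bound=3 product=3
t=6: arr=0 -> substrate=5 bound=3 product=4
t=7: arr=2 -> substrate=5 bound=3 product=6
t=8: arr=0 -> substrate=5 bound=3 product=6
t=9: arr=2 -> substrate=6 bound=3 product=7
t=10: arr=1 -> substrate=5 bound=3 product=9
t=11: arr=1 -> substrate=6 bound=3 product=9
t=12: arr=0 -> substrate=5 bound=3 product=10
t=13: arr=0 -> substrate=3 bound=3 product=12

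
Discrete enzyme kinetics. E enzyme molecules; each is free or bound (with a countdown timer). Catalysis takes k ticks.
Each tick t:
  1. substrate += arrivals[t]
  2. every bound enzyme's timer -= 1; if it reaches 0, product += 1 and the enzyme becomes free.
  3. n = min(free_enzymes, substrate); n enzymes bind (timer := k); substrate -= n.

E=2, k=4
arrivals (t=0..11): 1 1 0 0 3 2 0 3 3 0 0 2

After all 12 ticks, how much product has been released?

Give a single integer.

Answer: 4

Derivation:
t=0: arr=1 -> substrate=0 bound=1 product=0
t=1: arr=1 -> substrate=0 bound=2 product=0
t=2: arr=0 -> substrate=0 bound=2 product=0
t=3: arr=0 -> substrate=0 bound=2 product=0
t=4: arr=3 -> substrate=2 bound=2 product=1
t=5: arr=2 -> substrate=3 bound=2 product=2
t=6: arr=0 -> substrate=3 bound=2 product=2
t=7: arr=3 -> substrate=6 bound=2 product=2
t=8: arr=3 -> substrate=8 bound=2 product=3
t=9: arr=0 -> substrate=7 bound=2 product=4
t=10: arr=0 -> substrate=7 bound=2 product=4
t=11: arr=2 -> substrate=9 bound=2 product=4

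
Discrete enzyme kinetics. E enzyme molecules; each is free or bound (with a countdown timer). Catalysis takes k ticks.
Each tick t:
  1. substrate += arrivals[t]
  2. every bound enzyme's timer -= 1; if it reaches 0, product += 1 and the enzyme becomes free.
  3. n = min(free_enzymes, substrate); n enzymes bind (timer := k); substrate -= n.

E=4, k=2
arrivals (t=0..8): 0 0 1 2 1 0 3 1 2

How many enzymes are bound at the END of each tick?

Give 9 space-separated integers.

Answer: 0 0 1 3 3 1 3 4 3

Derivation:
t=0: arr=0 -> substrate=0 bound=0 product=0
t=1: arr=0 -> substrate=0 bound=0 product=0
t=2: arr=1 -> substrate=0 bound=1 product=0
t=3: arr=2 -> substrate=0 bound=3 product=0
t=4: arr=1 -> substrate=0 bound=3 product=1
t=5: arr=0 -> substrate=0 bound=1 product=3
t=6: arr=3 -> substrate=0 bound=3 product=4
t=7: arr=1 -> substrate=0 bound=4 product=4
t=8: arr=2 -> substrate=0 bound=3 product=7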